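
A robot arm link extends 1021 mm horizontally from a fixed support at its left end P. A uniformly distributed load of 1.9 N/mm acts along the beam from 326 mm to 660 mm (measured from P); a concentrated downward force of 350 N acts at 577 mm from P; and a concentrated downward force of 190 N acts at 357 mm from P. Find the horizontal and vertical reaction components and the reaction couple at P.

P_x = 0, P_y = 1175 N, M_P = 582600 N·mm

Resultant of the distributed load: 1.9 × 334 = 634.6 N at 493 mm from P.
ΣF_x = 0: P_x = 0.
ΣF_y = 0: P_y − 1.9·334 − 350 − 190 = 0 → P_y = 1175 N.
ΣM about P: M_P − (1.9·334)·493 − 350·577 − 190·357 = 0 → M_P = 582600 N·mm.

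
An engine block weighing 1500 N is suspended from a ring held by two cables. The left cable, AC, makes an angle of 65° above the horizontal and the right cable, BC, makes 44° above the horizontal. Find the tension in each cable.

ΣF_x = 0: −T_AC·cos65° + T_BC·cos44° = 0 → T_BC = 0.587509·T_AC.
ΣF_y = 0: T_AC·sin65° + T_BC·sin44° = 1500.
Substitute: T_AC·(0.906308 + 0.587509·0.694658) = 1500 → T_AC = 1141.18 ≈ 1141 N.
Then T_BC = 0.587509 × 1141.18 = 670.5 N.

T_AC = 1141 N, T_BC = 670.5 N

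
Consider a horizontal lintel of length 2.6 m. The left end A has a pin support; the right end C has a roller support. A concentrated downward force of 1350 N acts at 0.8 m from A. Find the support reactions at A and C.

Taking moments about A: C_y·2.6 − 1350·0.8 = 0 → C_y = 1080/2.6 = 415.385 ≈ 415.4 N.
ΣF_y = 0: A_y + 415.385 − 1350 = 0 → A_y = 934.6 N.
ΣF_x = 0: no horizontal applied forces, so A_x = 0.

A_x = 0, A_y = 934.6 N, C_y = 415.4 N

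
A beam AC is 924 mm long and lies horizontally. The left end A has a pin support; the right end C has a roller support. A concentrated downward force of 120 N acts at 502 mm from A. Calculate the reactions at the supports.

Moments about A: C_y·924 − 120·502 = 0 → C_y = 60240/924 = 65.1948 ≈ 65.19 N.
ΣF_y = 0: A_y + 65.1948 − 120 = 0 → A_y = 54.81 N.
ΣF_x = 0: no horizontal applied forces, so A_x = 0.

A_x = 0, A_y = 54.81 N, C_y = 65.19 N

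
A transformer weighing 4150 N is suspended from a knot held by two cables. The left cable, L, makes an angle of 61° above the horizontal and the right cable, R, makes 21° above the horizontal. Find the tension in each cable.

T_L = 3912 N, T_R = 2032 N

ΣF_x = 0: −T_L·cos61° + T_R·cos21° = 0 → T_R = 0.519301·T_L.
ΣF_y = 0: T_L·sin61° + T_R·sin21° = 4150.
Substitute: T_L·(0.87462 + 0.519301·0.358368) = 4150 → T_L = 3912.43 ≈ 3912 N.
Then T_R = 0.519301 × 3912.43 = 2032 N.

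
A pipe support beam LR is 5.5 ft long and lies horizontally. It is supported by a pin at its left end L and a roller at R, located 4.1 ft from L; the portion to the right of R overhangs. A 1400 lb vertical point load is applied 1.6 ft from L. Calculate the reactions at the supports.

L_x = 0, L_y = 853.7 lb, R_y = 546.3 lb

ΣM about L: R_y·4.1 − 1400·1.6 = 0 → R_y = 2240/4.1 = 546.341 ≈ 546.3 lb.
ΣF_y = 0: L_y + 546.341 − 1400 = 0 → L_y = 853.7 lb.
ΣF_x = 0: no horizontal applied forces, so L_x = 0.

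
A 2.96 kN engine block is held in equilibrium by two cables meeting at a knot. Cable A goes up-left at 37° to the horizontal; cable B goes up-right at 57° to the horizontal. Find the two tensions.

T_A = 1.616 kN, T_B = 2.370 kN

ΣF_x = 0: −T_A·cos37° + T_B·cos57° = 0 → T_B = 1.46636·T_A.
ΣF_y = 0: T_A·sin37° + T_B·sin57° = 2.96.
Substitute: T_A·(0.601815 + 1.46636·0.838671) = 2.96 → T_A = 1.61607 ≈ 1.616 kN.
Then T_B = 1.46636 × 1.61607 = 2.370 kN.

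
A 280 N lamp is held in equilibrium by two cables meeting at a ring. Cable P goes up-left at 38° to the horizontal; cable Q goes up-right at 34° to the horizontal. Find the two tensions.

T_P = 244.1 N, T_Q = 232.0 N

ΣF_x = 0: −T_P·cos38° + T_Q·cos34° = 0 → T_Q = 0.950513·T_P.
ΣF_y = 0: T_P·sin38° + T_Q·sin34° = 280.
Substitute: T_P·(0.615661 + 0.950513·0.559193) = 280 → T_P = 244.077 ≈ 244.1 N.
Then T_Q = 0.950513 × 244.077 = 232.0 N.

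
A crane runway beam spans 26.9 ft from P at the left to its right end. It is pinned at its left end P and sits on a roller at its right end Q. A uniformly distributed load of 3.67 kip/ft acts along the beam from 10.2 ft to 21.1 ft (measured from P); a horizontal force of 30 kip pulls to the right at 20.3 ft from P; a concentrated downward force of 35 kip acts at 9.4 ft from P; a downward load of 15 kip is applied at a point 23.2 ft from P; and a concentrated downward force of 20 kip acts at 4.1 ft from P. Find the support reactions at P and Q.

P_x = -30.00 kip, P_y = 58.51 kip, Q_y = 51.49 kip

Resultant of the distributed load: 3.67 × 10.9 = 40.003 kip at 15.65 ft from P.
Moments about P: Q_y·26.9 − (3.67·10.9)·15.65 − 35·9.4 − 15·23.2 − 20·4.1 = 0 → Q_y = 1385.04695/26.9 = 51.4887 ≈ 51.49 kip.
ΣF_y = 0: P_y + 51.4887 − 3.67·10.9 − 35 − 15 − 20 = 0 → P_y = 58.51 kip.
ΣF_x = 0: P_x + 30 = 0 → P_x = -30.00 kip.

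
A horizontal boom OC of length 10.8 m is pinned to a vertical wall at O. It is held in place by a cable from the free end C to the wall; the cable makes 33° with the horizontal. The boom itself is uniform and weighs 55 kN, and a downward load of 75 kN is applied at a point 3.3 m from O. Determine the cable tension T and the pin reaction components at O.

T = 92.57 kN, O_x = 77.63 kN, O_y = 79.58 kN

ΣM about O: T·sin33°·10.8 − 55·5.4 − 75·3.3 = 0 → T = 544.5/(10.8·0.544639) = 92.569 ≈ 92.57 kN.
ΣF_x = 0: O_x − T·cos33° = 0 → O_x = 92.569 × 0.838671 = 77.63 kN.
ΣF_y = 0: O_y + T·sin33° − 55 − 75 = 0 → O_y = 130 − 92.569 × 0.544639 = 79.58 kN.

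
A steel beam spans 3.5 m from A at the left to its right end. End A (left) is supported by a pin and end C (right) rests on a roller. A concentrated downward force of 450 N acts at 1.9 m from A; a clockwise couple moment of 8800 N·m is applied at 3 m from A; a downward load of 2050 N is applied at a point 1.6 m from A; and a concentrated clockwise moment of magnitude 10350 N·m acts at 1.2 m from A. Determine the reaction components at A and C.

Taking moments about A: C_y·3.5 − 450·1.9 − 8800 − 2050·1.6 − 10350 = 0 → C_y = 23285/3.5 = 6652.86 ≈ 6653 N.
ΣF_y = 0: A_y + 6652.86 − 450 − 2050 = 0 → A_y = -4153 N.
ΣF_x = 0: no horizontal applied forces, so A_x = 0.

A_x = 0, A_y = -4153 N, C_y = 6653 N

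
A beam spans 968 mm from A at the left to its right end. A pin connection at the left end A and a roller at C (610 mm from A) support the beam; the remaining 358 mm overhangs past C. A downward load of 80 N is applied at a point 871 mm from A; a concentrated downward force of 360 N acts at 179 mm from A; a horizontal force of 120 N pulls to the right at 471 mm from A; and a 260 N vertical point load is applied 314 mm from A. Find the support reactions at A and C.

A_x = -120.0 N, A_y = 346.3 N, C_y = 353.7 N

Taking moments about A: C_y·610 − 80·871 − 360·179 − 260·314 = 0 → C_y = 215760/610 = 353.705 ≈ 353.7 N.
ΣF_y = 0: A_y + 353.705 − 80 − 360 − 260 = 0 → A_y = 346.3 N.
ΣF_x = 0: A_x + 120 = 0 → A_x = -120.0 N.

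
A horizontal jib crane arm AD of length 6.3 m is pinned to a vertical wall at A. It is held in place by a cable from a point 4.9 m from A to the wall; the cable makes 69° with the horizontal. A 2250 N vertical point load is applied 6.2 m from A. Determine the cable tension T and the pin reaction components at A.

ΣM about A: T·sin69°·4.9 − 2250·6.2 = 0 → T = 13950/(4.9·0.93358) = 3049.49 ≈ 3049 N.
ΣF_x = 0: A_x − T·cos69° = 0 → A_x = 3049.49 × 0.358368 = 1093 N.
ΣF_y = 0: A_y + T·sin69° − 2250 = 0 → A_y = 2250 − 3049.49 × 0.93358 = -596.9 N.

T = 3049 N, A_x = 1093 N, A_y = -596.9 N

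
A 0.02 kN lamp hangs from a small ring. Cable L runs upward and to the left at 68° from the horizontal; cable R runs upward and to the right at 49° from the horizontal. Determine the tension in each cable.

ΣF_x = 0: −T_L·cos68° + T_R·cos49° = 0 → T_R = 0.570995·T_L.
ΣF_y = 0: T_L·sin68° + T_R·sin49° = 0.02.
Substitute: T_L·(0.927184 + 0.570995·0.75471) = 0.02 → T_L = 0.0147262 ≈ 0.01473 kN.
Then T_R = 0.570995 × 0.0147262 = 0.008409 kN.

T_L = 0.01473 kN, T_R = 0.008409 kN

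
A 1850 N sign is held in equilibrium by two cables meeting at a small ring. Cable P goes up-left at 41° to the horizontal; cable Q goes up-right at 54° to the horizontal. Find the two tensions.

ΣF_x = 0: −T_P·cos41° + T_Q·cos54° = 0 → T_Q = 1.28399·T_P.
ΣF_y = 0: T_P·sin41° + T_Q·sin54° = 1850.
Substitute: T_P·(0.656059 + 1.28399·0.809017) = 1850 → T_P = 1091.56 ≈ 1092 N.
Then T_Q = 1.28399 × 1091.56 = 1402 N.

T_P = 1092 N, T_Q = 1402 N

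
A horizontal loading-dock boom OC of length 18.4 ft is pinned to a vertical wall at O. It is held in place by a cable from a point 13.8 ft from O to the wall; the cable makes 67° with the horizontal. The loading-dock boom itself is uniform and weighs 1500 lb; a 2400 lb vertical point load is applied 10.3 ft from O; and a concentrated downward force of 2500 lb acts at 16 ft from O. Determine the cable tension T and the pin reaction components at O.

ΣM about O: T·sin67°·13.8 − 1500·9.2 − 2400·10.3 − 2500·16 = 0 → T = 78520/(13.8·0.920505) = 6181.23 ≈ 6181 lb.
ΣF_x = 0: O_x − T·cos67° = 0 → O_x = 6181.23 × 0.390731 = 2415 lb.
ΣF_y = 0: O_y + T·sin67° − 1500 − 2400 − 2500 = 0 → O_y = 6400 − 6181.23 × 0.920505 = 710.1 lb.

T = 6181 lb, O_x = 2415 lb, O_y = 710.1 lb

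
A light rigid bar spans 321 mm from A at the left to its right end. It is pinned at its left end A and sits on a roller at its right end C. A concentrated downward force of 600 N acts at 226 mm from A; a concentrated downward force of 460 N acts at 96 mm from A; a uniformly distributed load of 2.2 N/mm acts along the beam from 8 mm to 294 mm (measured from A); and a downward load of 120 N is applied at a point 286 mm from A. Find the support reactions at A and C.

Resultant of the distributed load: 2.2 × 286 = 629.2 N at 151 mm from A.
Moments about A: C_y·321 − 600·226 − 460·96 − (2.2·286)·151 − 120·286 = 0 → C_y = 309089.2/321 = 962.895 ≈ 962.9 N.
ΣF_y = 0: A_y + 962.895 − 600 − 460 − 2.2·286 − 120 = 0 → A_y = 846.3 N.
ΣF_x = 0: no horizontal applied forces, so A_x = 0.

A_x = 0, A_y = 846.3 N, C_y = 962.9 N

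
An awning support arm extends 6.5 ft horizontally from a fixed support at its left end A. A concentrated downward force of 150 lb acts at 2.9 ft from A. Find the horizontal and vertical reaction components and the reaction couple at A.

A_x = 0, A_y = 150.0 lb, M_A = 435.0 lb·ft

ΣF_x = 0: A_x = 0.
ΣF_y = 0: A_y − 150 = 0 → A_y = 150.0 lb.
ΣM about A: M_A − 150·2.9 = 0 → M_A = 435.0 lb·ft.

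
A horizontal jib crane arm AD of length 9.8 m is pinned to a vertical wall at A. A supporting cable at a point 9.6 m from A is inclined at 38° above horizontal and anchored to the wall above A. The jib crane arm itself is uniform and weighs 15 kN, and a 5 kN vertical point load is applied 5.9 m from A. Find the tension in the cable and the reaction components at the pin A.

T = 17.43 kN, A_x = 13.73 kN, A_y = 9.271 kN

ΣM about A: T·sin38°·9.6 − 15·4.9 − 5·5.9 = 0 → T = 103/(9.6·0.615661) = 17.4271 ≈ 17.43 kN.
ΣF_x = 0: A_x − T·cos38° = 0 → A_x = 17.4271 × 0.788011 = 13.73 kN.
ΣF_y = 0: A_y + T·sin38° − 15 − 5 = 0 → A_y = 20 − 17.4271 × 0.615661 = 9.271 kN.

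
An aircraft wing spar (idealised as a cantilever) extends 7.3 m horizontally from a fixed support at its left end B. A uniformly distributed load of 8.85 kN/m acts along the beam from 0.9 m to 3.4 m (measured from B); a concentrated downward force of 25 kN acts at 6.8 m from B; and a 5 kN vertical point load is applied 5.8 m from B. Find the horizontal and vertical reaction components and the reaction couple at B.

B_x = 0, B_y = 52.12 kN, M_B = 246.6 kN·m

Resultant of the distributed load: 8.85 × 2.5 = 22.125 kN at 2.15 m from B.
ΣF_x = 0: B_x = 0.
ΣF_y = 0: B_y − 8.85·2.5 − 25 − 5 = 0 → B_y = 52.12 kN.
ΣM about B: M_B − (8.85·2.5)·2.15 − 25·6.8 − 5·5.8 = 0 → M_B = 246.6 kN·m.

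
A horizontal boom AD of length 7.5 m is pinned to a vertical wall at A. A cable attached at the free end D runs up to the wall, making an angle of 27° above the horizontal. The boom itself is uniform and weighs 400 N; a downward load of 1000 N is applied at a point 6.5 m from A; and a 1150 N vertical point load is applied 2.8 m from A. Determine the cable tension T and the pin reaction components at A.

T = 3295 N, A_x = 2936 N, A_y = 1054 N

ΣM about A: T·sin27°·7.5 − 400·3.75 − 1000·6.5 − 1150·2.8 = 0 → T = 11220/(7.5·0.45399) = 3295.23 ≈ 3295 N.
ΣF_x = 0: A_x − T·cos27° = 0 → A_x = 3295.23 × 0.891007 = 2936 N.
ΣF_y = 0: A_y + T·sin27° − 400 − 1000 − 1150 = 0 → A_y = 2550 − 3295.23 × 0.45399 = 1054 N.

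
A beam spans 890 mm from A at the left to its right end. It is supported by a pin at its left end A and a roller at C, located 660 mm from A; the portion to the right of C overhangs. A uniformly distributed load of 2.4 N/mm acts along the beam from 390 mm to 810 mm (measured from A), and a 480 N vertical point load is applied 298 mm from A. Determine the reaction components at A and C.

A_x = 0, A_y = 354.9 N, C_y = 1133 N

Resultant of the distributed load: 2.4 × 420 = 1008 N at 600 mm from A.
Moments about A: C_y·660 − (2.4·420)·600 − 480·298 = 0 → C_y = 747840/660 = 1133.09 ≈ 1133 N.
ΣF_y = 0: A_y + 1133.09 − 2.4·420 − 480 = 0 → A_y = 354.9 N.
ΣF_x = 0: no horizontal applied forces, so A_x = 0.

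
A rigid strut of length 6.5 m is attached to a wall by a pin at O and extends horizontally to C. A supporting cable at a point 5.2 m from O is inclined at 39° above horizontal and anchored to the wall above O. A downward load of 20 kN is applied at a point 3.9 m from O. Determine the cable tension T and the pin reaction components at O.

ΣM about O: T·sin39°·5.2 − 20·3.9 = 0 → T = 78/(5.2·0.62932) = 23.8353 ≈ 23.84 kN.
ΣF_x = 0: O_x − T·cos39° = 0 → O_x = 23.8353 × 0.777146 = 18.52 kN.
ΣF_y = 0: O_y + T·sin39° − 20 = 0 → O_y = 20 − 23.8353 × 0.62932 = 5.000 kN.

T = 23.84 kN, O_x = 18.52 kN, O_y = 5.000 kN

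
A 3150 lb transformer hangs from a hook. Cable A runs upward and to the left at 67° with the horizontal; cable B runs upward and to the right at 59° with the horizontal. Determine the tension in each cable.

ΣF_x = 0: −T_A·cos67° + T_B·cos59° = 0 → T_B = 0.758645·T_A.
ΣF_y = 0: T_A·sin67° + T_B·sin59° = 3150.
Substitute: T_A·(0.920505 + 0.758645·0.857167) = 3150 → T_A = 2005.36 ≈ 2005 lb.
Then T_B = 0.758645 × 2005.36 = 1521 lb.

T_A = 2005 lb, T_B = 1521 lb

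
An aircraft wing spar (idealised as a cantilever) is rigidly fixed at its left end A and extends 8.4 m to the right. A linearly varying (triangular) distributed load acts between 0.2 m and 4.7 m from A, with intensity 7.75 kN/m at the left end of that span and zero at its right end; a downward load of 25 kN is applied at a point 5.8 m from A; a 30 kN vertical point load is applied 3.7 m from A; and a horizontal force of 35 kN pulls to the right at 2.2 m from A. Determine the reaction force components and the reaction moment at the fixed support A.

A_x = -35.00 kN, A_y = 72.44 kN, M_A = 285.6 kN·m

Resultant of the triangular load: ½ × 7.75 × 4.5 = 17.4375 kN, acting at 1.7 m from A (one-third of the span from the peak).
ΣF_x = 0: A_x + 35 = 0 → A_x = -35.00 kN.
ΣF_y = 0: A_y − ½·7.75·4.5 − 25 − 30 = 0 → A_y = 72.44 kN.
ΣM about A: M_A − (½·7.75·4.5)·1.7 − 25·5.8 − 30·3.7 = 0 → M_A = 285.6 kN·m.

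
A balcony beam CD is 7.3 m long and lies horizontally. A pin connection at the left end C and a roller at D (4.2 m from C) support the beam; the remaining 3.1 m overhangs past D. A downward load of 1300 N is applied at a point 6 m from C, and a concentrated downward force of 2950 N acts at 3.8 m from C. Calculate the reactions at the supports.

ΣM about C: D_y·4.2 − 1300·6 − 2950·3.8 = 0 → D_y = 19010/4.2 = 4526.19 ≈ 4526 N.
ΣF_y = 0: C_y + 4526.19 − 1300 − 2950 = 0 → C_y = -276.2 N.
ΣF_x = 0: no horizontal applied forces, so C_x = 0.

C_x = 0, C_y = -276.2 N, D_y = 4526 N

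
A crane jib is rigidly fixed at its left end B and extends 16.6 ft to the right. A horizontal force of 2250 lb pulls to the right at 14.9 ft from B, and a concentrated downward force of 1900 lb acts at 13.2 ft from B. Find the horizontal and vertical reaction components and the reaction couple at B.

ΣF_x = 0: B_x + 2250 = 0 → B_x = -2250 lb.
ΣF_y = 0: B_y − 1900 = 0 → B_y = 1900 lb.
ΣM about B: M_B − 1900·13.2 = 0 → M_B = 25080 lb·ft.

B_x = -2250 lb, B_y = 1900 lb, M_B = 25080 lb·ft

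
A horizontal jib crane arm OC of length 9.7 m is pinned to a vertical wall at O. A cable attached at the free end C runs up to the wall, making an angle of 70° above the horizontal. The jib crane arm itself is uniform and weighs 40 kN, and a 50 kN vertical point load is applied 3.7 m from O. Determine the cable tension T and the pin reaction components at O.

ΣM about O: T·sin70°·9.7 − 40·4.85 − 50·3.7 = 0 → T = 379/(9.7·0.939693) = 41.5797 ≈ 41.58 kN.
ΣF_x = 0: O_x − T·cos70° = 0 → O_x = 41.5797 × 0.34202 = 14.22 kN.
ΣF_y = 0: O_y + T·sin70° − 40 − 50 = 0 → O_y = 90 − 41.5797 × 0.939693 = 50.93 kN.

T = 41.58 kN, O_x = 14.22 kN, O_y = 50.93 kN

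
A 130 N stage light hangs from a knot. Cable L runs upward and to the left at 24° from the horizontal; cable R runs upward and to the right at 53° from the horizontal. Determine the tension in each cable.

T_L = 80.29 N, T_R = 121.9 N

ΣF_x = 0: −T_L·cos24° + T_R·cos53° = 0 → T_R = 1.51798·T_L.
ΣF_y = 0: T_L·sin24° + T_R·sin53° = 130.
Substitute: T_L·(0.406737 + 1.51798·0.798636) = 130 → T_L = 80.294 ≈ 80.29 N.
Then T_R = 1.51798 × 80.294 = 121.9 N.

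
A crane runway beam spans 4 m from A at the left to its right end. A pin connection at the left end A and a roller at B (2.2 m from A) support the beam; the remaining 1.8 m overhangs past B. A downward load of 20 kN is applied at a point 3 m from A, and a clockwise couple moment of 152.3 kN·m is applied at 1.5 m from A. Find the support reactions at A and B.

ΣM about A: B_y·2.2 − 20·3 − 152.3 = 0 → B_y = 212.3/2.2 = 96.50 kN.
ΣF_y = 0: A_y + 96.5 − 20 = 0 → A_y = -76.50 kN.
ΣF_x = 0: no horizontal applied forces, so A_x = 0.

A_x = 0, A_y = -76.50 kN, B_y = 96.50 kN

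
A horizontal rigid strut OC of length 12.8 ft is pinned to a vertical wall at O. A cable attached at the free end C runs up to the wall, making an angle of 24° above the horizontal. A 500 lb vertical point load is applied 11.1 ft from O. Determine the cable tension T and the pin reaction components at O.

ΣM about O: T·sin24°·12.8 − 500·11.1 = 0 → T = 5550/(12.8·0.406737) = 1066.03 ≈ 1066 lb.
ΣF_x = 0: O_x − T·cos24° = 0 → O_x = 1066.03 × 0.913545 = 973.9 lb.
ΣF_y = 0: O_y + T·sin24° − 500 = 0 → O_y = 500 − 1066.03 × 0.406737 = 66.41 lb.

T = 1066 lb, O_x = 973.9 lb, O_y = 66.41 lb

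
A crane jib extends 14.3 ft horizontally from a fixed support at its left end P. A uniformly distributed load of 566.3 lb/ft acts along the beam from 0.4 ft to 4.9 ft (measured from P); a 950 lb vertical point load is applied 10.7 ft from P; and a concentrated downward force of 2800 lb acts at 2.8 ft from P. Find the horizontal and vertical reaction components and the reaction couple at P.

P_x = 0, P_y = 6298 lb, M_P = 24760 lb·ft

Resultant of the distributed load: 566.3 × 4.5 = 2548.35 lb at 2.65 ft from P.
ΣF_x = 0: P_x = 0.
ΣF_y = 0: P_y − 566.3·4.5 − 950 − 2800 = 0 → P_y = 6298 lb.
ΣM about P: M_P − (566.3·4.5)·2.65 − 950·10.7 − 2800·2.8 = 0 → M_P = 24760 lb·ft.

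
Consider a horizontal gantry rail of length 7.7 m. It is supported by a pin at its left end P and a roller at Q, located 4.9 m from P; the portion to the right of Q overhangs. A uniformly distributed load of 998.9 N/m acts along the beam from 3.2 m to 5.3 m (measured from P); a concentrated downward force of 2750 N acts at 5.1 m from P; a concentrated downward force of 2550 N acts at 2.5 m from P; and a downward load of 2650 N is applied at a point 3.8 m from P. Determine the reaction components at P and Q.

Resultant of the distributed load: 998.9 × 2.1 = 2097.69 N at 4.25 m from P.
ΣM about P: Q_y·4.9 − (998.9·2.1)·4.25 − 2750·5.1 − 2550·2.5 − 2650·3.8 = 0 → Q_y = 39385.1825/4.9 = 8037.79 ≈ 8038 N.
ΣF_y = 0: P_y + 8037.79 − 998.9·2.1 − 2750 − 2550 − 2650 = 0 → P_y = 2010 N.
ΣF_x = 0: no horizontal applied forces, so P_x = 0.

P_x = 0, P_y = 2010 N, Q_y = 8038 N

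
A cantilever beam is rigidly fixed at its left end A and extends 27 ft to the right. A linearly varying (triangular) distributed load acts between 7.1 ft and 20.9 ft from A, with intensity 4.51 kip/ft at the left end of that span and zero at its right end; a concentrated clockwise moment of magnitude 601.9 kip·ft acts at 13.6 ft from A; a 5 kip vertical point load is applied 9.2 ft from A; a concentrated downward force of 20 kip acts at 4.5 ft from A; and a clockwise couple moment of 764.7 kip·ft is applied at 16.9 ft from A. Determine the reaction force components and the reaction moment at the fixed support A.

A_x = 0, A_y = 56.12 kip, M_A = 1867 kip·ft

Resultant of the triangular load: ½ × 4.51 × 13.8 = 31.119 kip, acting at 11.7 ft from A (one-third of the span from the peak).
ΣF_x = 0: A_x = 0.
ΣF_y = 0: A_y − ½·4.51·13.8 − 5 − 20 = 0 → A_y = 56.12 kip.
ΣM about A: M_A − (½·4.51·13.8)·11.7 − 601.9 − 5·9.2 − 20·4.5 − 764.7 = 0 → M_A = 1867 kip·ft.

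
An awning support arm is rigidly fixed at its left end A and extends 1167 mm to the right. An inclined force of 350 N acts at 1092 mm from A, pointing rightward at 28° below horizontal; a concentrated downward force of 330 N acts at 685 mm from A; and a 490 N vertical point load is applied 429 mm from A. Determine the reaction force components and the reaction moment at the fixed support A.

ΣF_x = 0: A_x + 350·cos28° = 0 → A_x = -309.0 N.
ΣF_y = 0: A_y − 350·sin28° − 330 − 490 = 0 → A_y = 984.3 N.
ΣM about A: M_A − 350·sin28°·1092 − 330·685 − 490·429 = 0 → M_A = 615700 N·mm.

A_x = -309.0 N, A_y = 984.3 N, M_A = 615700 N·mm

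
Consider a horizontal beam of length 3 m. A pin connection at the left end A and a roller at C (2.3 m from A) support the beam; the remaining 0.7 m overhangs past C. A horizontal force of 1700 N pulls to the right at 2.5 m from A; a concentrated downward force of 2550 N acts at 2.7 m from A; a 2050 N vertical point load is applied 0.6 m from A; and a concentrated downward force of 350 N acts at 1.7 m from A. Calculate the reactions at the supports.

A_x = -1700 N, A_y = 1163 N, C_y = 3787 N

Taking moments about A: C_y·2.3 − 2550·2.7 − 2050·0.6 − 350·1.7 = 0 → C_y = 8710/2.3 = 3786.96 ≈ 3787 N.
ΣF_y = 0: A_y + 3786.96 − 2550 − 2050 − 350 = 0 → A_y = 1163 N.
ΣF_x = 0: A_x + 1700 = 0 → A_x = -1700 N.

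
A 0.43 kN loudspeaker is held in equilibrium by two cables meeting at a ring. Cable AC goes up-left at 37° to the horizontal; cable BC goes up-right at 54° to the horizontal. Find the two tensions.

ΣF_x = 0: −T_AC·cos37° + T_BC·cos54° = 0 → T_BC = 1.35872·T_AC.
ΣF_y = 0: T_AC·sin37° + T_BC·sin54° = 0.43.
Substitute: T_AC·(0.601815 + 1.35872·0.809017) = 0.43 → T_AC = 0.252786 ≈ 0.2528 kN.
Then T_BC = 1.35872 × 0.252786 = 0.3435 kN.

T_AC = 0.2528 kN, T_BC = 0.3435 kN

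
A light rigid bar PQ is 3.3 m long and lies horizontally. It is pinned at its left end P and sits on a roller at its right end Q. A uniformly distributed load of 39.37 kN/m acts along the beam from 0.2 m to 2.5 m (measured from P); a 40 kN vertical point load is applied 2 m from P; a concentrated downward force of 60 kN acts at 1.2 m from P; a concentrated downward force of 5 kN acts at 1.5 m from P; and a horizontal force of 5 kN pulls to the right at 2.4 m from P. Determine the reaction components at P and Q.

Resultant of the distributed load: 39.37 × 2.3 = 90.551 kN at 1.35 m from P.
Moments about P: Q_y·3.3 − (39.37·2.3)·1.35 − 40·2 − 60·1.2 − 5·1.5 = 0 → Q_y = 281.74385/3.3 = 85.3769 ≈ 85.38 kN.
ΣF_y = 0: P_y + 85.3769 − 39.37·2.3 − 40 − 60 − 5 = 0 → P_y = 110.2 kN.
ΣF_x = 0: P_x + 5 = 0 → P_x = -5.000 kN.

P_x = -5.000 kN, P_y = 110.2 kN, Q_y = 85.38 kN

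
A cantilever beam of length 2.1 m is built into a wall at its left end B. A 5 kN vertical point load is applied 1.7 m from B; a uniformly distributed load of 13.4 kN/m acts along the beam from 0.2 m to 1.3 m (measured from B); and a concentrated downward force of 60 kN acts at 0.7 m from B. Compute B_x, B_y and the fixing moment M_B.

Resultant of the distributed load: 13.4 × 1.1 = 14.74 kN at 0.75 m from B.
ΣF_x = 0: B_x = 0.
ΣF_y = 0: B_y − 5 − 13.4·1.1 − 60 = 0 → B_y = 79.74 kN.
ΣM about B: M_B − 5·1.7 − (13.4·1.1)·0.75 − 60·0.7 = 0 → M_B = 61.55 kN·m.

B_x = 0, B_y = 79.74 kN, M_B = 61.55 kN·m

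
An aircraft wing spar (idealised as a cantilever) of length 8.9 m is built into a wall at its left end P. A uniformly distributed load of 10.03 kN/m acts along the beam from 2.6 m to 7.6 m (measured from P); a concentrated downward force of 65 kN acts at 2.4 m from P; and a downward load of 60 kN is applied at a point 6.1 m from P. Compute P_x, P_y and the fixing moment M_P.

Resultant of the distributed load: 10.03 × 5 = 50.15 kN at 5.1 m from P.
ΣF_x = 0: P_x = 0.
ΣF_y = 0: P_y − 10.03·5 − 65 − 60 = 0 → P_y = 175.2 kN.
ΣM about P: M_P − (10.03·5)·5.1 − 65·2.4 − 60·6.1 = 0 → M_P = 777.8 kN·m.

P_x = 0, P_y = 175.2 kN, M_P = 777.8 kN·m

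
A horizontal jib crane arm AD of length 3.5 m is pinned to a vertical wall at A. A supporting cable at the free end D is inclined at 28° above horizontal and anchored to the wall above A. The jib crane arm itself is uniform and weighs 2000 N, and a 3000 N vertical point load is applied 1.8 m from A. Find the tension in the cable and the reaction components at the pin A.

ΣM about A: T·sin28°·3.5 − 2000·1.75 − 3000·1.8 = 0 → T = 8900/(3.5·0.469472) = 5416.42 ≈ 5416 N.
ΣF_x = 0: A_x − T·cos28° = 0 → A_x = 5416.42 × 0.882948 = 4782 N.
ΣF_y = 0: A_y + T·sin28° − 2000 − 3000 = 0 → A_y = 5000 − 5416.42 × 0.469472 = 2457 N.

T = 5416 N, A_x = 4782 N, A_y = 2457 N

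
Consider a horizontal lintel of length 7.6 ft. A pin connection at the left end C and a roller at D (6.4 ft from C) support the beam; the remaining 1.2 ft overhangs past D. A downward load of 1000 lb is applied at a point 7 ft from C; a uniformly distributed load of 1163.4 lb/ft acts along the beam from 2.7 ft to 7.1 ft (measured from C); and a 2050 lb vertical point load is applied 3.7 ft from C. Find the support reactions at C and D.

Resultant of the distributed load: 1163.4 × 4.4 = 5118.96 lb at 4.9 ft from C.
Taking moments about C: D_y·6.4 − 1000·7 − (1163.4·4.4)·4.9 − 2050·3.7 = 0 → D_y = 39667.904/6.4 = 6198.11 ≈ 6198 lb.
ΣF_y = 0: C_y + 6198.11 − 1000 − 1163.4·4.4 − 2050 = 0 → C_y = 1971 lb.
ΣF_x = 0: no horizontal applied forces, so C_x = 0.

C_x = 0, C_y = 1971 lb, D_y = 6198 lb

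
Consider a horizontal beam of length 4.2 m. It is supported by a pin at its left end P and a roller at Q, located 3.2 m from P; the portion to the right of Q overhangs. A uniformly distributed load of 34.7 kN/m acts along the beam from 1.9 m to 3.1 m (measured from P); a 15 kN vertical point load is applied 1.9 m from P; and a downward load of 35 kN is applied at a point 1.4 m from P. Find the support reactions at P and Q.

P_x = 0, P_y = 34.89 kN, Q_y = 56.75 kN

Resultant of the distributed load: 34.7 × 1.2 = 41.64 kN at 2.5 m from P.
Taking moments about P: Q_y·3.2 − (34.7·1.2)·2.5 − 15·1.9 − 35·1.4 = 0 → Q_y = 181.6/3.2 = 56.75 kN.
ΣF_y = 0: P_y + 56.75 − 34.7·1.2 − 15 − 35 = 0 → P_y = 34.89 kN.
ΣF_x = 0: no horizontal applied forces, so P_x = 0.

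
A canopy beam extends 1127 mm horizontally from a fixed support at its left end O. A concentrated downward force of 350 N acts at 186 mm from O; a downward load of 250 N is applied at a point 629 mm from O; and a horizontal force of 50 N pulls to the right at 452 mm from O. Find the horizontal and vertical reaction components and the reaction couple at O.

O_x = -50.00 N, O_y = 600.0 N, M_O = 222400 N·mm

ΣF_x = 0: O_x + 50 = 0 → O_x = -50.00 N.
ΣF_y = 0: O_y − 350 − 250 = 0 → O_y = 600.0 N.
ΣM about O: M_O − 350·186 − 250·629 = 0 → M_O = 222400 N·mm.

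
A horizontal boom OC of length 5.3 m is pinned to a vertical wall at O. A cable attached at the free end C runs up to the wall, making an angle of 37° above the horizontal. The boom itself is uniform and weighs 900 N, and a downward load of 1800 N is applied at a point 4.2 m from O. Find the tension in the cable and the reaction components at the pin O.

ΣM about O: T·sin37°·5.3 − 900·2.65 − 1800·4.2 = 0 → T = 9945/(5.3·0.601815) = 3117.93 ≈ 3118 N.
ΣF_x = 0: O_x − T·cos37° = 0 → O_x = 3117.93 × 0.798636 = 2490 N.
ΣF_y = 0: O_y + T·sin37° − 900 − 1800 = 0 → O_y = 2700 − 3117.93 × 0.601815 = 823.6 N.

T = 3118 N, O_x = 2490 N, O_y = 823.6 N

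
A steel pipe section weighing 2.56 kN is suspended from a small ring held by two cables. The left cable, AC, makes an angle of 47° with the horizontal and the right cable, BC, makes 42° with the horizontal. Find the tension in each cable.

T_AC = 1.903 kN, T_BC = 1.746 kN

ΣF_x = 0: −T_AC·cos47° + T_BC·cos42° = 0 → T_BC = 0.917719·T_AC.
ΣF_y = 0: T_AC·sin47° + T_BC·sin42° = 2.56.
Substitute: T_AC·(0.731354 + 0.917719·0.669131) = 2.56 → T_AC = 1.90274 ≈ 1.903 kN.
Then T_BC = 0.917719 × 1.90274 = 1.746 kN.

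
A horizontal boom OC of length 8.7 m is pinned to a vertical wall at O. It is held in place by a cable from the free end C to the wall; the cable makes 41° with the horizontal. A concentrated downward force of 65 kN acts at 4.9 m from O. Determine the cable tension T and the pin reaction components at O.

ΣM about O: T·sin41°·8.7 − 65·4.9 = 0 → T = 318.5/(8.7·0.656059) = 55.8017 ≈ 55.80 kN.
ΣF_x = 0: O_x − T·cos41° = 0 → O_x = 55.8017 × 0.75471 = 42.11 kN.
ΣF_y = 0: O_y + T·sin41° − 65 = 0 → O_y = 65 − 55.8017 × 0.656059 = 28.39 kN.

T = 55.80 kN, O_x = 42.11 kN, O_y = 28.39 kN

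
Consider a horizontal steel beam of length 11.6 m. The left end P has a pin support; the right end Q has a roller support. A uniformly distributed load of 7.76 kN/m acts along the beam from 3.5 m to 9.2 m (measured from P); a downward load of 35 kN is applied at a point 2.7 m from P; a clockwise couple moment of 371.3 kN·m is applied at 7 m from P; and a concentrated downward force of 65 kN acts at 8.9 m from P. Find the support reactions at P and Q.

Resultant of the distributed load: 7.76 × 5.7 = 44.232 kN at 6.35 m from P.
ΣM about P: Q_y·11.6 − (7.76·5.7)·6.35 − 35·2.7 − 371.3 − 65·8.9 = 0 → Q_y = 1325.1732/11.6 = 114.239 ≈ 114.2 kN.
ΣF_y = 0: P_y + 114.239 − 7.76·5.7 − 35 − 65 = 0 → P_y = 29.99 kN.
ΣF_x = 0: no horizontal applied forces, so P_x = 0.

P_x = 0, P_y = 29.99 kN, Q_y = 114.2 kN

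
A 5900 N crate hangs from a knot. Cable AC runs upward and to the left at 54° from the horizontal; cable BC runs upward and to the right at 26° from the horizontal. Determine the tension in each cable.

T_AC = 5385 N, T_BC = 3521 N

ΣF_x = 0: −T_AC·cos54° + T_BC·cos26° = 0 → T_BC = 0.653971·T_AC.
ΣF_y = 0: T_AC·sin54° + T_BC·sin26° = 5900.
Substitute: T_AC·(0.809017 + 0.653971·0.438371) = 5900 → T_AC = 5384.69 ≈ 5385 N.
Then T_BC = 0.653971 × 5384.69 = 3521 N.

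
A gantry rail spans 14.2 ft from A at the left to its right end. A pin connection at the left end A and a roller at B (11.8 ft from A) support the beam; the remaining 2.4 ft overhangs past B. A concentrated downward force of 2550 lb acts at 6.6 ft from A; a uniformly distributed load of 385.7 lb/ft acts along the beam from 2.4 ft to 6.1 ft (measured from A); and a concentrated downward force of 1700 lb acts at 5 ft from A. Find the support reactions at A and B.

A_x = 0, A_y = 3016 lb, B_y = 2661 lb

Resultant of the distributed load: 385.7 × 3.7 = 1427.09 lb at 4.25 ft from A.
Moments about A: B_y·11.8 − 2550·6.6 − (385.7·3.7)·4.25 − 1700·5 = 0 → B_y = 31395.1325/11.8 = 2660.6 ≈ 2661 lb.
ΣF_y = 0: A_y + 2660.6 − 2550 − 385.7·3.7 − 1700 = 0 → A_y = 3016 lb.
ΣF_x = 0: no horizontal applied forces, so A_x = 0.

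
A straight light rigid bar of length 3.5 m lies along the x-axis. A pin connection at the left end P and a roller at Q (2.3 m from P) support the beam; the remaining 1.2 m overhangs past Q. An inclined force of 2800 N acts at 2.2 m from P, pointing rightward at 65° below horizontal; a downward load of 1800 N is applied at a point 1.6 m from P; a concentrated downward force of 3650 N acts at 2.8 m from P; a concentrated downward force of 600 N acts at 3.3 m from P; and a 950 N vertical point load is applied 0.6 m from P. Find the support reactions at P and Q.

P_x = -1183 N, P_y = 306.0 N, Q_y = 9232 N

Taking moments about P: Q_y·2.3 − 2800·sin65°·2.2 − 1800·1.6 − 3650·2.8 − 600·3.3 − 950·0.6 = 0 → Q_y = 21232.9/2.3 = 9231.7 ≈ 9232 N.
ΣF_y = 0: P_y + 9231.7 − 2800·sin65° − 1800 − 3650 − 600 − 950 = 0 → P_y = 306.0 N.
ΣF_x = 0: P_x + 2800·cos65° = 0 → P_x = -1183 N.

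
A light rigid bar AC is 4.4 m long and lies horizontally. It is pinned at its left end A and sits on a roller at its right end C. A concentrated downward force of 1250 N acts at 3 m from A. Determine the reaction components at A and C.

Moments about A: C_y·4.4 − 1250·3 = 0 → C_y = 3750/4.4 = 852.273 ≈ 852.3 N.
ΣF_y = 0: A_y + 852.273 − 1250 = 0 → A_y = 397.7 N.
ΣF_x = 0: no horizontal applied forces, so A_x = 0.

A_x = 0, A_y = 397.7 N, C_y = 852.3 N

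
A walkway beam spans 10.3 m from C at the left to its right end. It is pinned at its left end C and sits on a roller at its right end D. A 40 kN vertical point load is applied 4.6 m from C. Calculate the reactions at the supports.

ΣM about C: D_y·10.3 − 40·4.6 = 0 → D_y = 184/10.3 = 17.8641 ≈ 17.86 kN.
ΣF_y = 0: C_y + 17.8641 − 40 = 0 → C_y = 22.14 kN.
ΣF_x = 0: no horizontal applied forces, so C_x = 0.

C_x = 0, C_y = 22.14 kN, D_y = 17.86 kN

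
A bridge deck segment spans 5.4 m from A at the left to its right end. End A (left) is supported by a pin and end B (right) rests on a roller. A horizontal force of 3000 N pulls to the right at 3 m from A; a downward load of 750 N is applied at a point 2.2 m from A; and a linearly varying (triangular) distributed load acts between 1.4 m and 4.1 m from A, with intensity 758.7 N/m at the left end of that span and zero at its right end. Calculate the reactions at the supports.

A_x = -3000 N, A_y = 1032 N, B_y = 741.8 N

Resultant of the triangular load: ½ × 758.7 × 2.7 = 1024.245 N, acting at 2.3 m from A (one-third of the span from the peak).
Moments about A: B_y·5.4 − 750·2.2 − (½·758.7·2.7)·2.3 = 0 → B_y = 4005.7635/5.4 = 741.808 ≈ 741.8 N.
ΣF_y = 0: A_y + 741.808 − 750 − ½·758.7·2.7 = 0 → A_y = 1032 N.
ΣF_x = 0: A_x + 3000 = 0 → A_x = -3000 N.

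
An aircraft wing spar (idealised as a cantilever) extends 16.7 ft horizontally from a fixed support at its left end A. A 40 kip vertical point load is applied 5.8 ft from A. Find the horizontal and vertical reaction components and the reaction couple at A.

ΣF_x = 0: A_x = 0.
ΣF_y = 0: A_y − 40 = 0 → A_y = 40.00 kip.
ΣM about A: M_A − 40·5.8 = 0 → M_A = 232.0 kip·ft.

A_x = 0, A_y = 40.00 kip, M_A = 232.0 kip·ft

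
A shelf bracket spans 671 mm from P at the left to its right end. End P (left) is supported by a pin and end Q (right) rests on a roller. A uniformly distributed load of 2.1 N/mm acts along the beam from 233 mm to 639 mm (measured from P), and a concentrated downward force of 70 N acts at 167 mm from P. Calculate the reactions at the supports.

Resultant of the distributed load: 2.1 × 406 = 852.6 N at 436 mm from P.
ΣM about P: Q_y·671 − (2.1·406)·436 − 70·167 = 0 → Q_y = 383423.6/671 = 571.421 ≈ 571.4 N.
ΣF_y = 0: P_y + 571.421 − 2.1·406 − 70 = 0 → P_y = 351.2 N.
ΣF_x = 0: no horizontal applied forces, so P_x = 0.

P_x = 0, P_y = 351.2 N, Q_y = 571.4 N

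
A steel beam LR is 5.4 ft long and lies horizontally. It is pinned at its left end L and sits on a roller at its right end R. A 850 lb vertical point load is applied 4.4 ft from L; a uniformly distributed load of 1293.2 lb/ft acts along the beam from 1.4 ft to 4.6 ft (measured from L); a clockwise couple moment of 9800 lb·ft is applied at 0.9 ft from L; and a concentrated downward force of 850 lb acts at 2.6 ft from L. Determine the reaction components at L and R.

Resultant of the distributed load: 1293.2 × 3.2 = 4138.24 lb at 3 ft from L.
ΣM about L: R_y·5.4 − 850·4.4 − (1293.2·3.2)·3 − 9800 − 850·2.6 = 0 → R_y = 28164.72/5.4 = 5215.69 ≈ 5216 lb.
ΣF_y = 0: L_y + 5215.69 − 850 − 1293.2·3.2 − 850 = 0 → L_y = 622.6 lb.
ΣF_x = 0: no horizontal applied forces, so L_x = 0.

L_x = 0, L_y = 622.6 lb, R_y = 5216 lb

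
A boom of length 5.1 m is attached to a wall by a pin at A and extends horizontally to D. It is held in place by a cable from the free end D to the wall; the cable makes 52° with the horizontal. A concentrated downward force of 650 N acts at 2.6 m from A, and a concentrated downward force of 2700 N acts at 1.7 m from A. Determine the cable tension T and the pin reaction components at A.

ΣM about A: T·sin52°·5.1 − 650·2.6 − 2700·1.7 = 0 → T = 6280/(5.1·0.788011) = 1562.63 ≈ 1563 N.
ΣF_x = 0: A_x − T·cos52° = 0 → A_x = 1562.63 × 0.615661 = 962.1 N.
ΣF_y = 0: A_y + T·sin52° − 650 − 2700 = 0 → A_y = 3350 − 1562.63 × 0.788011 = 2119 N.

T = 1563 N, A_x = 962.1 N, A_y = 2119 N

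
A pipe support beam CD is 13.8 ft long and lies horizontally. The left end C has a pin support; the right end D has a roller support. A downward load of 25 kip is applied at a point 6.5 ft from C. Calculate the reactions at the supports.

ΣM about C: D_y·13.8 − 25·6.5 = 0 → D_y = 162.5/13.8 = 11.7754 ≈ 11.78 kip.
ΣF_y = 0: C_y + 11.7754 − 25 = 0 → C_y = 13.22 kip.
ΣF_x = 0: no horizontal applied forces, so C_x = 0.

C_x = 0, C_y = 13.22 kip, D_y = 11.78 kip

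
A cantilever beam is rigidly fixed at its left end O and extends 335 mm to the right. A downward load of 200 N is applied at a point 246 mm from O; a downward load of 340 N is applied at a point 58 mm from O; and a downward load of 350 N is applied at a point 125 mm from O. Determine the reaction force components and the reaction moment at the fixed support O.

ΣF_x = 0: O_x = 0.
ΣF_y = 0: O_y − 200 − 340 − 350 = 0 → O_y = 890.0 N.
ΣM about O: M_O − 200·246 − 340·58 − 350·125 = 0 → M_O = 112700 N·mm.

O_x = 0, O_y = 890.0 N, M_O = 112700 N·mm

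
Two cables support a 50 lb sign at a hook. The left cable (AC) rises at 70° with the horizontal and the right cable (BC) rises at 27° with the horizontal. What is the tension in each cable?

ΣF_x = 0: −T_AC·cos70° + T_BC·cos27° = 0 → T_BC = 0.383858·T_AC.
ΣF_y = 0: T_AC·sin70° + T_BC·sin27° = 50.
Substitute: T_AC·(0.939693 + 0.383858·0.45399) = 50 → T_AC = 44.8849 ≈ 44.88 lb.
Then T_BC = 0.383858 × 44.8849 = 17.23 lb.

T_AC = 44.88 lb, T_BC = 17.23 lb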